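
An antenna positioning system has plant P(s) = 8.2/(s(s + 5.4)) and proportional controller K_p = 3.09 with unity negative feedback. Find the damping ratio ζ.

ζ = 0.536

1 + K_p·P(s) = 0 gives s² + 5.4s + 25.34 = 0.
Matching s² + 2ζω_n s + ω_n²: ω_n = √25.34 = 5.034 rad/s and 2ζω_n = 5.4, so ζ = 5.4/(2·5.034) = 0.536.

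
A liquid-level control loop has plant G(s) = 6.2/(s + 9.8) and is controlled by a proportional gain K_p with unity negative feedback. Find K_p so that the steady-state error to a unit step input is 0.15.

K_p = 8.96

The loop is type 0, so e_ss(step) = 1/(1 + K_pos) with K_pos = K_p·G(0).
G(0) = 0.6327. Require 1/(1 + K_p·0.6327) = 0.15, so 1 + 0.6327·K_p = 6.667.
K_p = (6.667 − 1)/0.6327 = 8.96.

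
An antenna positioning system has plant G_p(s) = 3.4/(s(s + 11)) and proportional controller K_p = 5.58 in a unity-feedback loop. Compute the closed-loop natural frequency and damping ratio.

1 + K_p·G_p(s) = 0 gives s² + 11s + 18.97 = 0.
Matching s² + 2ζω_n s + ω_n²: ω_n = √18.97 = 4.356 rad/s and 2ζω_n = 11, so ζ = 11/(2·4.356) = 1.26.

ω_n = 4.36 rad/s, ζ = 1.26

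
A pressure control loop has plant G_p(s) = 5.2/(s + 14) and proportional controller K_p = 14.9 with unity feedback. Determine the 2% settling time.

T_s ≈ 0.0437 s

Closed-loop transfer function: T(s) = K_p·G_p(s)/(1 + K_p·G_p(s)) = 77.48/(s + 14 + 77.48) = 77.48/(s + 91.48).
Time constant τ = 1/91.48 = 0.01093 s, so the 2% settling time is about 4τ = 0.0437 s.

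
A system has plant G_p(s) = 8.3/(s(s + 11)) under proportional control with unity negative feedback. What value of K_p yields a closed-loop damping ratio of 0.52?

K_p = 13.5

Closed-loop characteristic equation: s² + 11s + K_p·8.3 = 0.
So ω_n = √(8.3K_p) and 2ζω_n = 11, giving ζ = 11/(2√(8.3K_p)).
Setting ζ = 0.52: √(8.3K_p) = 11/(2·0.52) = 10.58, so K_p = 111.9/8.3 = 13.5.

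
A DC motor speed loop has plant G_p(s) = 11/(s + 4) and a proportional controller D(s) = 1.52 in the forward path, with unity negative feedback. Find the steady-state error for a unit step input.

0.193

The loop is type 0. Static position error constant K_pos = D(0)·G_p(0) = 1.52·2.75 = 4.18.
Steady-state error to a unit step: e_ss = 1/(1+K_pos) = 1/5.18 = 0.193.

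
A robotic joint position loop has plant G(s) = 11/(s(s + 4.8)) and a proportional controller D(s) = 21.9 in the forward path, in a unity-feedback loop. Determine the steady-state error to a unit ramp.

0.0199

The loop has one pole at the origin (type 1). Velocity error constant K_v = lim_{s→0} s·D(s)G(s) = 21.9·11/4.8 = 50.19.
Steady-state error to a unit ramp: e_ss = 1/K_v = 0.0199.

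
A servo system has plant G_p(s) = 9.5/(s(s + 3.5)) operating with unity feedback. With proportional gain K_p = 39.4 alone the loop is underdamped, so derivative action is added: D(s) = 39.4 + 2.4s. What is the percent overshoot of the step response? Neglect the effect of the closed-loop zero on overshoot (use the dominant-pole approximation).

Forward path: (39.4 + 2.4s)·9.5/(s(s+3.5)). The closed-loop characteristic equation is s² + (3.5 + 9.5·2.4)s + 9.5·39.4 = 0.
That is s² + 26.3s + 374.3 = 0, so ω_n = 19.35 rad/s and ζ = 26.3/(2·19.35) = 0.6797.
%OS = 100·exp(−πζ/√(1−ζ²)) = 5.44%.

5.44%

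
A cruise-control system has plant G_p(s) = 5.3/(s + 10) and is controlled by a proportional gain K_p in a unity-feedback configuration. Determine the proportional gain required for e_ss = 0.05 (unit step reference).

K_p = 35.8

Steady-state error for a unit step on this type-0 loop is 1/(1 + K_p·G_p(0)).
G_p(0) = 0.53. Require 1/(1 + K_p·0.53) = 0.05, so 1 + 0.53·K_p = 20.
K_p = (20 − 1)/0.53 = 35.8.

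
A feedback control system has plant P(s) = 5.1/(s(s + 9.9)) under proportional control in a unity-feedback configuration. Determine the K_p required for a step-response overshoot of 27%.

K_p = 32.5

From %OS = 100·exp(−πζ/√(1−ζ²)) = 27%, ζ = −ln(0.27)/√(π²+ln²(0.27)) = 0.3847.
Characteristic equation s² + 9.9s + 5.1K_p = 0 gives ζ = 9.9/(2√(5.1K_p)).
Setting ζ = 0.3847: √(5.1K_p) = 9.9/(2·0.3847) = 12.87, so K_p = 165.6/5.1 = 32.5.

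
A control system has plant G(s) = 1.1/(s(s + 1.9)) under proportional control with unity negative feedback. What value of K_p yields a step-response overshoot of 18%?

From %OS = 100·exp(−πζ/√(1−ζ²)) = 18%, ζ = −ln(0.18)/√(π²+ln²(0.18)) = 0.4791.
Characteristic equation s² + 1.9s + 1.1K_p = 0 gives ζ = 1.9/(2√(1.1K_p)).
Setting ζ = 0.4791: √(1.1K_p) = 1.9/(2·0.4791) = 1.983, so K_p = 3.932/1.1 = 3.57.

K_p = 3.57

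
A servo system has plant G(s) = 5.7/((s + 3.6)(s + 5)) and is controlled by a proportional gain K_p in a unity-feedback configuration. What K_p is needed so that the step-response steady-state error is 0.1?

K_p = 28.4

For a type-0 loop with proportional control, e_ss = 1/(1 + K_p·G(0)).
G(0) = 0.3167. Require 1/(1 + K_p·0.3167) = 0.1, so 1 + 0.3167·K_p = 10.
K_p = (10 − 1)/0.3167 = 28.4.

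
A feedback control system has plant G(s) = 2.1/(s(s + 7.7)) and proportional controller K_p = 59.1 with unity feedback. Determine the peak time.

From 1 + K_pG(s) = 0: s² + 7.7s + 124.1 = 0 ⇒ ω_n = 11.14, ζ = 0.3456.
Damped frequency ω_d = ω_n√(1−ζ²) = 10.45 rad/s, so peak time T_p = π/ω_d = 0.301 s.

T_p = 0.301 s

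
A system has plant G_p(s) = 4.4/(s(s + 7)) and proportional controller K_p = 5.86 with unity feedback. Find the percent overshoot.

5.03%

From 1 + K_pG_p(s) = 0: s² + 7s + 25.78 = 0 ⇒ ω_n = 5.078, ζ = 0.6893.
%OS = 100·exp(−πζ/√(1−ζ²)) = 100·exp(−π·0.6893/√0.5249) = 5.03%.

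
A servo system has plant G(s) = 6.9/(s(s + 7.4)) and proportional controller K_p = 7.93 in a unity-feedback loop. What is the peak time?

From 1 + K_pG(s) = 0: s² + 7.4s + 54.72 = 0 ⇒ ω_n = 7.397, ζ = 0.5002.
Damped frequency ω_d = ω_n√(1−ζ²) = 6.405 rad/s, so peak time T_p = π/ω_d = 0.49 s.

T_p = 0.49 s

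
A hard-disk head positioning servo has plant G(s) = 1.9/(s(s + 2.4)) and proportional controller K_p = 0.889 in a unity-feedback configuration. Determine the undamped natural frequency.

ω_n = 1.3 rad/s

The closed-loop denominator is s(s+2.4) + 0.889·1.9 = s² + 2.4s + 1.689.
Matching s² + 2ζω_n s + ω_n²: ω_n = √1.689 = 1.3 rad/s and 2ζω_n = 2.4, so ζ = 2.4/(2·1.3) = 0.923.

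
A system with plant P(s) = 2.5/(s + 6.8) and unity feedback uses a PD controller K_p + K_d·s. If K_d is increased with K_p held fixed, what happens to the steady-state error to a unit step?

unchanged

K_d affects only the transient (the s-coefficient); the DC loop gain, and hence e_ss, depends only on K_p.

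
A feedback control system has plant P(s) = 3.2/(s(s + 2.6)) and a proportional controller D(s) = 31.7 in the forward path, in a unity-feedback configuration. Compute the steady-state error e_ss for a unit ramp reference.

0.0256

The loop has one pole at the origin (type 1). Velocity error constant K_v = lim_{s→0} s·D(s)P(s) = 31.7·3.2/2.6 = 39.02.
Steady-state error to a unit ramp: e_ss = 1/K_v = 0.0256.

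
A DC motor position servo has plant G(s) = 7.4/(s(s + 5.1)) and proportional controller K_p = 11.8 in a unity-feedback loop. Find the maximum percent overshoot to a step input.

41%

From 1 + K_pG(s) = 0: s² + 5.1s + 87.32 = 0 ⇒ ω_n = 9.345, ζ = 0.2729.
%OS = 100·exp(−πζ/√(1−ζ²)) = 100·exp(−π·0.2729/√0.9255) = 41%.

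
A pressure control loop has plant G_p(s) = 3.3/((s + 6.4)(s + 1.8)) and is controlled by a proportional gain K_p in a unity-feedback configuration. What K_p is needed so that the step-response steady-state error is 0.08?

K_p = 40.1

The loop is type 0, so e_ss(step) = 1/(1 + K_pos) with K_pos = K_p·G_p(0).
G_p(0) = 0.2865. Require 1/(1 + K_p·0.2865) = 0.08, so 1 + 0.2865·K_p = 12.5.
K_p = (12.5 − 1)/0.2865 = 40.1.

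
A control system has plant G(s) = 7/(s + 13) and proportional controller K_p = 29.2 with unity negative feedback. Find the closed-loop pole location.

Closed-loop transfer function: T(s) = K_p·G(s)/(1 + K_p·G(s)) = 204.4/(s + 13 + 204.4) = 204.4/(s + 217.4).
The closed-loop pole is at s = −217.4.

s = -217.4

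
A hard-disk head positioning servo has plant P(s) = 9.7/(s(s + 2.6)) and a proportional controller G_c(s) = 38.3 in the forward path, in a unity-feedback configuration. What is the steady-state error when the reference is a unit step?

0

The open loop G_c(s)P(s) has a pole at the origin (type 1), so the static position error constant is infinite and e_ss = 1/(1+∞) = 0.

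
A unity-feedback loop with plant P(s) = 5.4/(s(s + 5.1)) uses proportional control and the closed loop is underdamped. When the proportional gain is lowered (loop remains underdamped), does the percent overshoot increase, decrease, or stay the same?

decrease

ζ = 5.1/(2√(5.4K_p)) rises as K_p falls; higher damping means less overshoot.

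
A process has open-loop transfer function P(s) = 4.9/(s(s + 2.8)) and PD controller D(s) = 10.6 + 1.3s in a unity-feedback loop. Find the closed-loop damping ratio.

Forward path: (10.6 + 1.3s)·4.9/(s(s+2.8)). The closed-loop characteristic equation is s² + (2.8 + 4.9·1.3)s + 4.9·10.6 = 0.
That is s² + 9.17s + 51.94 = 0, so ω_n = 7.207 rad/s and ζ = 9.17/(2·7.207) = 0.6362.

ζ = 0.636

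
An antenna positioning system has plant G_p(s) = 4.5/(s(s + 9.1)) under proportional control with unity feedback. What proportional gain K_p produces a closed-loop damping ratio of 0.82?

Closed-loop characteristic equation: s² + 9.1s + K_p·4.5 = 0.
So ω_n = √(4.5K_p) and 2ζω_n = 9.1, giving ζ = 9.1/(2√(4.5K_p)).
Setting ζ = 0.82: √(4.5K_p) = 9.1/(2·0.82) = 5.549, so K_p = 30.79/4.5 = 6.84.

K_p = 6.84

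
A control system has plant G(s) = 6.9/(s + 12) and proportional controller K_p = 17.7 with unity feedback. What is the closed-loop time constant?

τ = 0.00746 s

Closed-loop transfer function: T(s) = K_p·G(s)/(1 + K_p·G(s)) = 122.1/(s + 12 + 122.1) = 122.1/(s + 134.1).
Time constant τ = 1/134.1 = 0.00746 s.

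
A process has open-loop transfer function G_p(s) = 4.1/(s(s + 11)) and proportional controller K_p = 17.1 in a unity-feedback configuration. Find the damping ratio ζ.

With unity feedback the closed-loop characteristic equation is s² + 11s + 17.1·4.1 = s² + 11s + 70.11 = 0.
Matching s² + 2ζω_n s + ω_n²: ω_n = √70.11 = 8.373 rad/s and 2ζω_n = 11, so ζ = 11/(2·8.373) = 0.657.

ζ = 0.657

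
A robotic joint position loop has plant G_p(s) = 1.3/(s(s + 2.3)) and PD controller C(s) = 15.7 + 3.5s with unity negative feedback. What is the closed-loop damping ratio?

Forward path: (15.7 + 3.5s)·1.3/(s(s+2.3)). The closed-loop characteristic equation is s² + (2.3 + 1.3·3.5)s + 1.3·15.7 = 0.
That is s² + 6.85s + 20.41 = 0, so ω_n = 4.518 rad/s and ζ = 6.85/(2·4.518) = 0.7581.

ζ = 0.758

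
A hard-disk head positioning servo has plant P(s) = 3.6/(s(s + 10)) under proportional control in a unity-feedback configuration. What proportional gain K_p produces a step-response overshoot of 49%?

From %OS = 100·exp(−πζ/√(1−ζ²)) = 49%, ζ = −ln(0.49)/√(π²+ln²(0.49)) = 0.2214.
Characteristic equation s² + 10s + 3.6K_p = 0 gives ζ = 10/(2√(3.6K_p)).
Setting ζ = 0.2214: √(3.6K_p) = 10/(2·0.2214) = 22.58, so K_p = 509.9/3.6 = 142.

K_p = 142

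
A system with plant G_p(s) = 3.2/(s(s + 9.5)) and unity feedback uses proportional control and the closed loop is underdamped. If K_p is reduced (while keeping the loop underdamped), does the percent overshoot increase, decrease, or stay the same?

decrease

ζ = 9.5/(2√(3.2K_p)) rises as K_p falls; higher damping means less overshoot.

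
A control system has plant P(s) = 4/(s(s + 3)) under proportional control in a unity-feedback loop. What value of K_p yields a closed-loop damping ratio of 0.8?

Closed-loop characteristic equation: s² + 3s + K_p·4 = 0.
So ω_n = √(4K_p) and 2ζω_n = 3, giving ζ = 3/(2√(4K_p)).
Setting ζ = 0.8: √(4K_p) = 3/(2·0.8) = 1.875, so K_p = 3.516/4 = 0.879.

K_p = 0.879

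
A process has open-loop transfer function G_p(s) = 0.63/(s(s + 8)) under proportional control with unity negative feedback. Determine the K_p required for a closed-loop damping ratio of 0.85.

K_p = 35.2

Closed-loop characteristic equation: s² + 8s + K_p·0.63 = 0.
So ω_n = √(0.63K_p) and 2ζω_n = 8, giving ζ = 8/(2√(0.63K_p)).
Setting ζ = 0.85: √(0.63K_p) = 8/(2·0.85) = 4.706, so K_p = 22.15/0.63 = 35.2.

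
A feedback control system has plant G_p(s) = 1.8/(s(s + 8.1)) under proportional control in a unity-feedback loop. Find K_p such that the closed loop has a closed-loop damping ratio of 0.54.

K_p = 31.2

Closed-loop characteristic equation: s² + 8.1s + K_p·1.8 = 0.
So ω_n = √(1.8K_p) and 2ζω_n = 8.1, giving ζ = 8.1/(2√(1.8K_p)).
Setting ζ = 0.54: √(1.8K_p) = 8.1/(2·0.54) = 7.5, so K_p = 56.25/1.8 = 31.2.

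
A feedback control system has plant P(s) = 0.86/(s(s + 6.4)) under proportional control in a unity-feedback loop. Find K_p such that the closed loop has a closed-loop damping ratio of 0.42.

Closed-loop characteristic equation: s² + 6.4s + K_p·0.86 = 0.
So ω_n = √(0.86K_p) and 2ζω_n = 6.4, giving ζ = 6.4/(2√(0.86K_p)).
Setting ζ = 0.42: √(0.86K_p) = 6.4/(2·0.42) = 7.619, so K_p = 58.05/0.86 = 67.5.

K_p = 67.5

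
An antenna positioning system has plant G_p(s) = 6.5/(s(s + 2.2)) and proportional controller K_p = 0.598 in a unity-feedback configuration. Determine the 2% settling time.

T_s ≈ 3.64 s

The closed-loop denominator s² + 2.2s + 3.887 gives ω_n = √3.887 = 1.972 and ζ = 2.2/(2ω_n) = 0.5579.
2% settling time T_s ≈ 4/(ζω_n) = 4/1.1 = 3.64 s.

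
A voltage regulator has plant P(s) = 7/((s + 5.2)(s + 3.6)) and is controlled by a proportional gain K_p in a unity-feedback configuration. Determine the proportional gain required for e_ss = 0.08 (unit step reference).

K_p = 30.8

Steady-state error for a unit step on this type-0 loop is 1/(1 + K_p·P(0)).
P(0) = 0.3739. Require 1/(1 + K_p·0.3739) = 0.08, so 1 + 0.3739·K_p = 12.5.
K_p = (12.5 − 1)/0.3739 = 30.8.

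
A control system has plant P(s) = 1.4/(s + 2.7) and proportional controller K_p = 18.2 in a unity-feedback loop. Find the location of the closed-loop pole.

s = -28.18

Closed-loop transfer function: T(s) = K_p·P(s)/(1 + K_p·P(s)) = 25.48/(s + 2.7 + 25.48) = 25.48/(s + 28.18).
The closed-loop pole is at s = −28.18.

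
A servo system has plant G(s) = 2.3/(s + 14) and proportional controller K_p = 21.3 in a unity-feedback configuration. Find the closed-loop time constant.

Closed-loop transfer function: T(s) = K_p·G(s)/(1 + K_p·G(s)) = 48.99/(s + 14 + 48.99) = 48.99/(s + 62.99).
Time constant τ = 1/62.99 = 0.0159 s.

τ = 0.0159 s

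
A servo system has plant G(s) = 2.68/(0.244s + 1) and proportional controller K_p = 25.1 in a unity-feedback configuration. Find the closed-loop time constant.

τ = 0.00357 s

Closed loop: T(s) = K_p·G/(1+K_p·G) = 67.27/(0.244s + 1 + 67.27), with pole at s = −(1 + 67.27)/0.244 = −279.8.
Closed-loop time constant τ = 1/279.8 = 0.00357 s.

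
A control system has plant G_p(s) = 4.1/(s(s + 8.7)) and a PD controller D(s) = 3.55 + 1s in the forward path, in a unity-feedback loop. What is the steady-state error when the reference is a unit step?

The open loop D(s)G_p(s) has a pole at the origin (type 1), so the static position error constant is infinite and e_ss = 1/(1+∞) = 0.

0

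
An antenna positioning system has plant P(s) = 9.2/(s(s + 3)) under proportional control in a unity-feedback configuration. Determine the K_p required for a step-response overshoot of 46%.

K_p = 4.25

From %OS = 100·exp(−πζ/√(1−ζ²)) = 46%, ζ = −ln(0.46)/√(π²+ln²(0.46)) = 0.24.
Characteristic equation s² + 3s + 9.2K_p = 0 gives ζ = 3/(2√(9.2K_p)).
Setting ζ = 0.24: √(9.2K_p) = 3/(2·0.24) = 6.251, so K_p = 39.08/9.2 = 4.25.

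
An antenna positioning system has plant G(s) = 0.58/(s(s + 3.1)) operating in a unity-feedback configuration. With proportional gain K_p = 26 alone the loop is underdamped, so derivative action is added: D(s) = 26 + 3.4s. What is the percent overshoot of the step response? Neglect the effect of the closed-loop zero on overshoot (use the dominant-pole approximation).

6.66%

Forward path: (26 + 3.4s)·0.58/(s(s+3.1)). The closed-loop characteristic equation is s² + (3.1 + 0.58·3.4)s + 0.58·26 = 0.
That is s² + 5.072s + 15.08 = 0, so ω_n = 3.883 rad/s and ζ = 5.072/(2·3.883) = 0.6531.
%OS = 100·exp(−πζ/√(1−ζ²)) = 6.66%.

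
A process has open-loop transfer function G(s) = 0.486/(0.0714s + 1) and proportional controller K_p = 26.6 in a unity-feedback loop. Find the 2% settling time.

Closed loop: T(s) = K_p·G/(1+K_p·G) = 12.93/(0.0714s + 1 + 12.93), with pole at s = −(1 + 12.93)/0.0714 = −195.1.
τ = 1/195.1 = 0.005127 s, so 2% settling time ≈ 4τ = 0.0205 s.

T_s ≈ 0.0205 s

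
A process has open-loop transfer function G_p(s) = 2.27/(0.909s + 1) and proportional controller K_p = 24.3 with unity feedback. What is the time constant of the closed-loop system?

Closed loop: T(s) = K_p·G_p/(1+K_p·G_p) = 55.16/(0.909s + 1 + 55.16), with pole at s = −(1 + 55.16)/0.909 = −61.78.
Closed-loop time constant τ = 1/61.78 = 0.0162 s.

τ = 0.0162 s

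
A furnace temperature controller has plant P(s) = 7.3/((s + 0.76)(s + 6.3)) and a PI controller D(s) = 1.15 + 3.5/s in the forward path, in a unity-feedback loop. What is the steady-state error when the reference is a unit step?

0

The open loop D(s)P(s) has a pole at the origin (type 1), so the static position error constant is infinite and e_ss = 1/(1+∞) = 0.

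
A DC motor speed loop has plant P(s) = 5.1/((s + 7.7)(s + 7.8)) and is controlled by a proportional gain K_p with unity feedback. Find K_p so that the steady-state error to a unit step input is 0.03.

Steady-state error for a unit step on this type-0 loop is 1/(1 + K_p·P(0)).
P(0) = 0.08492. Require 1/(1 + K_p·0.08492) = 0.03, so 1 + 0.08492·K_p = 33.33.
K_p = (33.33 − 1)/0.08492 = 381.

K_p = 381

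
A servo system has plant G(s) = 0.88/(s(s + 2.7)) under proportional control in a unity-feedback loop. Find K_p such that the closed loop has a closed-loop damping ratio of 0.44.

K_p = 10.7

Closed-loop characteristic equation: s² + 2.7s + K_p·0.88 = 0.
So ω_n = √(0.88K_p) and 2ζω_n = 2.7, giving ζ = 2.7/(2√(0.88K_p)).
Setting ζ = 0.44: √(0.88K_p) = 2.7/(2·0.44) = 3.068, so K_p = 9.414/0.88 = 10.7.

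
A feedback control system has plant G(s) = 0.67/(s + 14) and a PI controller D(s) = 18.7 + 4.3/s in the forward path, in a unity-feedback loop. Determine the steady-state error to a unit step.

The open loop D(s)G(s) has a pole at the origin (type 1), so the static position error constant is infinite and e_ss = 1/(1+∞) = 0.

0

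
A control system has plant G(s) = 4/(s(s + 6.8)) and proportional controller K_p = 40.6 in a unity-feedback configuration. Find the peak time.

Closed-loop characteristic equation: s² + 6.8s + 162.4 = 0, so ω_n = 12.74 rad/s and ζ = 6.8/(2·12.74) = 0.2668.
Damped frequency ω_d = ω_n√(1−ζ²) = 12.28 rad/s, so peak time T_p = π/ω_d = 0.256 s.

T_p = 0.256 s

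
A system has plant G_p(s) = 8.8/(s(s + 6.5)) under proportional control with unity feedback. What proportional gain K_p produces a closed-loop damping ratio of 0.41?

K_p = 7.14

Closed-loop characteristic equation: s² + 6.5s + K_p·8.8 = 0.
So ω_n = √(8.8K_p) and 2ζω_n = 6.5, giving ζ = 6.5/(2√(8.8K_p)).
Setting ζ = 0.41: √(8.8K_p) = 6.5/(2·0.41) = 7.927, so K_p = 62.83/8.8 = 7.14.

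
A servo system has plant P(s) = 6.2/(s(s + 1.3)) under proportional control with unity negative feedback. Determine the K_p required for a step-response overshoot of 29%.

K_p = 0.507

From %OS = 100·exp(−πζ/√(1−ζ²)) = 29%, ζ = −ln(0.29)/√(π²+ln²(0.29)) = 0.3666.
Characteristic equation s² + 1.3s + 6.2K_p = 0 gives ζ = 1.3/(2√(6.2K_p)).
Setting ζ = 0.3666: √(6.2K_p) = 1.3/(2·0.3666) = 1.773, so K_p = 3.144/6.2 = 0.507.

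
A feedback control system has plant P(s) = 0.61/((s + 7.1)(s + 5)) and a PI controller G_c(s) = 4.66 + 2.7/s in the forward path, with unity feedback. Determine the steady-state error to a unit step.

0

The open loop G_c(s)P(s) has a pole at the origin (type 1), so the static position error constant is infinite and e_ss = 1/(1+∞) = 0.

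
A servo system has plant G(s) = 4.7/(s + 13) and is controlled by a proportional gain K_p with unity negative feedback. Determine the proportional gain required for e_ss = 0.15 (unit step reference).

K_p = 15.7

Steady-state error for a unit step on this type-0 loop is 1/(1 + K_p·G(0)).
G(0) = 0.3615. Require 1/(1 + K_p·0.3615) = 0.15, so 1 + 0.3615·K_p = 6.667.
K_p = (6.667 − 1)/0.3615 = 15.7.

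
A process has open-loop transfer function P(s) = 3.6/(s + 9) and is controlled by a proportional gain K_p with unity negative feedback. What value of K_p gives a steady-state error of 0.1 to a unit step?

For a type-0 loop with proportional control, e_ss = 1/(1 + K_p·P(0)).
P(0) = 0.4. Require 1/(1 + K_p·0.4) = 0.1, so 1 + 0.4·K_p = 10.
K_p = (10 − 1)/0.4 = 22.5.

K_p = 22.5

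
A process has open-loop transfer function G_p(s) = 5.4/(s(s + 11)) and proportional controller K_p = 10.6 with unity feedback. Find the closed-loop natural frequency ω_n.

ω_n = 7.57 rad/s

With unity feedback the closed-loop characteristic equation is s² + 11s + 10.6·5.4 = s² + 11s + 57.24 = 0.
Matching s² + 2ζω_n s + ω_n²: ω_n = √57.24 = 7.566 rad/s and 2ζω_n = 11, so ζ = 11/(2·7.566) = 0.727.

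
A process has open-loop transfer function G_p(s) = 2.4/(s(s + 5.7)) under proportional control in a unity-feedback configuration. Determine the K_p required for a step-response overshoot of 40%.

From %OS = 100·exp(−πζ/√(1−ζ²)) = 40%, ζ = −ln(0.4)/√(π²+ln²(0.4)) = 0.28.
Characteristic equation s² + 5.7s + 2.4K_p = 0 gives ζ = 5.7/(2√(2.4K_p)).
Setting ζ = 0.28: √(2.4K_p) = 5.7/(2·0.28) = 10.18, so K_p = 103.6/2.4 = 43.2.

K_p = 43.2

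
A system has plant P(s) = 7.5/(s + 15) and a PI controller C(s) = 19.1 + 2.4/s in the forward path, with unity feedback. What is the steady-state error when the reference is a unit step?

0

The open loop C(s)P(s) has a pole at the origin (type 1), so the static position error constant is infinite and e_ss = 1/(1+∞) = 0.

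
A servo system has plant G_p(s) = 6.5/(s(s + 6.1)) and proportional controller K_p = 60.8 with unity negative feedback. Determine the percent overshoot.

From 1 + K_pG_p(s) = 0: s² + 6.1s + 395.2 = 0 ⇒ ω_n = 19.88, ζ = 0.1534.
%OS = 100·exp(−πζ/√(1−ζ²)) = 100·exp(−π·0.1534/√0.9765) = 61.4%.

61.4%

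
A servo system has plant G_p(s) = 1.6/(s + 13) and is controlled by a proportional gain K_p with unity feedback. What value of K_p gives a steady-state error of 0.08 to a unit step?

The loop is type 0, so e_ss(step) = 1/(1 + K_pos) with K_pos = K_p·G_p(0).
G_p(0) = 0.1231. Require 1/(1 + K_p·0.1231) = 0.08, so 1 + 0.1231·K_p = 12.5.
K_p = (12.5 − 1)/0.1231 = 93.4.

K_p = 93.4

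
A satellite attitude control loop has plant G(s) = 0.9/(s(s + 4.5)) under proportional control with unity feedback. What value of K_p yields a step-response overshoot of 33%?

From %OS = 100·exp(−πζ/√(1−ζ²)) = 33%, ζ = −ln(0.33)/√(π²+ln²(0.33)) = 0.3328.
Characteristic equation s² + 4.5s + 0.9K_p = 0 gives ζ = 4.5/(2√(0.9K_p)).
Setting ζ = 0.3328: √(0.9K_p) = 4.5/(2·0.3328) = 6.761, so K_p = 45.71/0.9 = 50.8.

K_p = 50.8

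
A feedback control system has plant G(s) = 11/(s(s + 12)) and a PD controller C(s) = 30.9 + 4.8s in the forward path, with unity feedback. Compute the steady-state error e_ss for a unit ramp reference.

The loop has one pole at the origin (type 1). Velocity error constant K_v = lim_{s→0} s·C(s)G(s) = 30.9·11/12 = 28.32.
Steady-state error to a unit ramp: e_ss = 1/K_v = 0.0353.

0.0353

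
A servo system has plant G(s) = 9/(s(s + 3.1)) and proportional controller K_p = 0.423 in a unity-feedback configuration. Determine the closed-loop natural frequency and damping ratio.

ω_n = 1.95 rad/s, ζ = 0.794

1 + K_p·G(s) = 0 gives s² + 3.1s + 3.807 = 0.
So ω_n² = 3.807 ⇒ ω_n = 1.951 rad/s, and ζ = 3.1/(2ω_n) = 0.794.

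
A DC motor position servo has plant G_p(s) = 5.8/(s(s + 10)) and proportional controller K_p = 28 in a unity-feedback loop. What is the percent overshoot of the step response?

From 1 + K_pG_p(s) = 0: s² + 10s + 162.4 = 0 ⇒ ω_n = 12.74, ζ = 0.3924.
%OS = 100·exp(−πζ/√(1−ζ²)) = 100·exp(−π·0.3924/√0.8461) = 26.2%.

26.2%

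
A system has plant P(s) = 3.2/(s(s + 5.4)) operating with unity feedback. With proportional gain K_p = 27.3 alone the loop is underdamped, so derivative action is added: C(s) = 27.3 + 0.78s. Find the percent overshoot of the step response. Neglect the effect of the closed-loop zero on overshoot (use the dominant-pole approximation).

23.1%

Forward path: (27.3 + 0.78s)·3.2/(s(s+5.4)). The closed-loop characteristic equation is s² + (5.4 + 3.2·0.78)s + 3.2·27.3 = 0.
That is s² + 7.896s + 87.36 = 0, so ω_n = 9.347 rad/s and ζ = 7.896/(2·9.347) = 0.4224.
%OS = 100·exp(−πζ/√(1−ζ²)) = 23.1%.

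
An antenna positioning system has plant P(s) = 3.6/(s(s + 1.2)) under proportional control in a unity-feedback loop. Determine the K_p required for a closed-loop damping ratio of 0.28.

Closed-loop characteristic equation: s² + 1.2s + K_p·3.6 = 0.
So ω_n = √(3.6K_p) and 2ζω_n = 1.2, giving ζ = 1.2/(2√(3.6K_p)).
Setting ζ = 0.28: √(3.6K_p) = 1.2/(2·0.28) = 2.143, so K_p = 4.592/3.6 = 1.28.

K_p = 1.28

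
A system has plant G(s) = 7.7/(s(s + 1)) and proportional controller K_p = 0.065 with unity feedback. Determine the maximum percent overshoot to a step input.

From 1 + K_pG(s) = 0: s² + 1s + 0.5005 = 0 ⇒ ω_n = 0.7075, ζ = 0.7068.
%OS = 100·exp(−πζ/√(1−ζ²)) = 100·exp(−π·0.7068/√0.5005) = 4.33%.

4.33%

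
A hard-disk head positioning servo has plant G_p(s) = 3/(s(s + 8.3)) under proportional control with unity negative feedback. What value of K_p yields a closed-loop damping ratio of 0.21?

K_p = 130

Closed-loop characteristic equation: s² + 8.3s + K_p·3 = 0.
So ω_n = √(3K_p) and 2ζω_n = 8.3, giving ζ = 8.3/(2√(3K_p)).
Setting ζ = 0.21: √(3K_p) = 8.3/(2·0.21) = 19.76, so K_p = 390.5/3 = 130.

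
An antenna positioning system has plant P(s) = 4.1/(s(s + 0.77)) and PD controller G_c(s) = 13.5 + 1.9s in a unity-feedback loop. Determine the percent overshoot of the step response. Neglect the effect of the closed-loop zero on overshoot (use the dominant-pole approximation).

11%

Forward path: (13.5 + 1.9s)·4.1/(s(s+0.77)). The closed-loop characteristic equation is s² + (0.77 + 4.1·1.9)s + 4.1·13.5 = 0.
That is s² + 8.56s + 55.35 = 0, so ω_n = 7.44 rad/s and ζ = 8.56/(2·7.44) = 0.5753.
%OS = 100·exp(−πζ/√(1−ζ²)) = 11%.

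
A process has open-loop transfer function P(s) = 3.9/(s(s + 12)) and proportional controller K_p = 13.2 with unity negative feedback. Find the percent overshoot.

0.831%

Closed-loop characteristic equation: s² + 12s + 51.48 = 0, so ω_n = 7.175 rad/s and ζ = 12/(2·7.175) = 0.8362.
%OS = 100·exp(−πζ/√(1−ζ²)) = 100·exp(−π·0.8362/√0.3007) = 0.831%.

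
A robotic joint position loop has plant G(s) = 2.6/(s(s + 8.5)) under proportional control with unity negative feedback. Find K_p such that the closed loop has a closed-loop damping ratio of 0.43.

Closed-loop characteristic equation: s² + 8.5s + K_p·2.6 = 0.
So ω_n = √(2.6K_p) and 2ζω_n = 8.5, giving ζ = 8.5/(2√(2.6K_p)).
Setting ζ = 0.43: √(2.6K_p) = 8.5/(2·0.43) = 9.884, so K_p = 97.69/2.6 = 37.6.

K_p = 37.6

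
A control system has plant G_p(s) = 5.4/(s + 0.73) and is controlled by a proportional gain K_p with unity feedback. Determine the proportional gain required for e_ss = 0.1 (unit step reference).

Steady-state error for a unit step on this type-0 loop is 1/(1 + K_p·G_p(0)).
G_p(0) = 7.397. Require 1/(1 + K_p·7.397) = 0.1, so 1 + 7.397·K_p = 10.
K_p = (10 − 1)/7.397 = 1.22.

K_p = 1.22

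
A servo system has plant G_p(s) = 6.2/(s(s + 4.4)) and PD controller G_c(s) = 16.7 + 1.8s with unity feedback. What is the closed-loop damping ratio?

Forward path: (16.7 + 1.8s)·6.2/(s(s+4.4)). The closed-loop characteristic equation is s² + (4.4 + 6.2·1.8)s + 6.2·16.7 = 0.
That is s² + 15.56s + 103.5 = 0, so ω_n = 10.18 rad/s and ζ = 15.56/(2·10.18) = 0.7646.

ζ = 0.765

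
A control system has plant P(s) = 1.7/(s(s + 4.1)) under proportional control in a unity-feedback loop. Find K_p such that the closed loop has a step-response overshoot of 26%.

K_p = 15.9

From %OS = 100·exp(−πζ/√(1−ζ²)) = 26%, ζ = −ln(0.26)/√(π²+ln²(0.26)) = 0.3941.
Characteristic equation s² + 4.1s + 1.7K_p = 0 gives ζ = 4.1/(2√(1.7K_p)).
Setting ζ = 0.3941: √(1.7K_p) = 4.1/(2·0.3941) = 5.202, so K_p = 27.06/1.7 = 15.9.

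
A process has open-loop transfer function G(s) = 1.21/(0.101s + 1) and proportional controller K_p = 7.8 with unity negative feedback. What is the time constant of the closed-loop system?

Closed loop: T(s) = K_p·G/(1+K_p·G) = 9.438/(0.101s + 1 + 9.438), with pole at s = −(1 + 9.438)/0.101 = −103.3.
Closed-loop time constant τ = 1/103.3 = 0.00968 s.

τ = 0.00968 s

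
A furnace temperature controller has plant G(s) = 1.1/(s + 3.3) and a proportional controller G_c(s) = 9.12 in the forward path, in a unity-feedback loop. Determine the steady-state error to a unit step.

0.248

The loop is type 0. Static position error constant K_pos = G_c(0)·G(0) = 9.12·0.3333 = 3.04.
Steady-state error to a unit step: e_ss = 1/(1+K_pos) = 1/4.04 = 0.248.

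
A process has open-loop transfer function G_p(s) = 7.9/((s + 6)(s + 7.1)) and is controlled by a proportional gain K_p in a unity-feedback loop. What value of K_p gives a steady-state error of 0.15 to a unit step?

K_p = 30.6

Steady-state error for a unit step on this type-0 loop is 1/(1 + K_p·G_p(0)).
G_p(0) = 0.1854. Require 1/(1 + K_p·0.1854) = 0.15, so 1 + 0.1854·K_p = 6.667.
K_p = (6.667 − 1)/0.1854 = 30.6.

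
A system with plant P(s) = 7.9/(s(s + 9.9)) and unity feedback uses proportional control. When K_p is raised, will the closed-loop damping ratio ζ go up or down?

ζ = 9.9/(2√(7.9K_p)); increasing K_p raises the denominator, so ζ falls.

decrease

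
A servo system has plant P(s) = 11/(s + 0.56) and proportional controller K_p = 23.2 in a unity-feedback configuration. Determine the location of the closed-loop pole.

s = -255.8

Closed-loop transfer function: T(s) = K_p·P(s)/(1 + K_p·P(s)) = 255.2/(s + 0.56 + 255.2) = 255.2/(s + 255.8).
The closed-loop pole is at s = −255.8.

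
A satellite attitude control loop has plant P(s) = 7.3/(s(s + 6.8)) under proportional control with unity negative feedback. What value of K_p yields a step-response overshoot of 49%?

From %OS = 100·exp(−πζ/√(1−ζ²)) = 49%, ζ = −ln(0.49)/√(π²+ln²(0.49)) = 0.2214.
Characteristic equation s² + 6.8s + 7.3K_p = 0 gives ζ = 6.8/(2√(7.3K_p)).
Setting ζ = 0.2214: √(7.3K_p) = 6.8/(2·0.2214) = 15.35, so K_p = 235.8/7.3 = 32.3.

K_p = 32.3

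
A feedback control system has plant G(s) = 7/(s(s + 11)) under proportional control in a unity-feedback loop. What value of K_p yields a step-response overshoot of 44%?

From %OS = 100·exp(−πζ/√(1−ζ²)) = 44%, ζ = −ln(0.44)/√(π²+ln²(0.44)) = 0.2528.
Characteristic equation s² + 11s + 7K_p = 0 gives ζ = 11/(2√(7K_p)).
Setting ζ = 0.2528: √(7K_p) = 11/(2·0.2528) = 21.75, so K_p = 473.2/7 = 67.6.

K_p = 67.6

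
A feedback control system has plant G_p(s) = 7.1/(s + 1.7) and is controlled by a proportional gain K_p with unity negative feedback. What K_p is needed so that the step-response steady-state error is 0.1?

K_p = 2.15

The loop is type 0, so e_ss(step) = 1/(1 + K_pos) with K_pos = K_p·G_p(0).
G_p(0) = 4.176. Require 1/(1 + K_p·4.176) = 0.1, so 1 + 4.176·K_p = 10.
K_p = (10 − 1)/4.176 = 2.15.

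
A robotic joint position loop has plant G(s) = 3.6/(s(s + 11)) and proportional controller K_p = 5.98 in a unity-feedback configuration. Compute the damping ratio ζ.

1 + K_p·G(s) = 0 gives s² + 11s + 21.53 = 0.
So ω_n² = 21.53 ⇒ ω_n = 4.64 rad/s, and ζ = 11/(2ω_n) = 1.19.

ζ = 1.19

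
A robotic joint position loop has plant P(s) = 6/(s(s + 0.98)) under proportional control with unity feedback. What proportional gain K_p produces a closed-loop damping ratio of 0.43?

K_p = 0.216

Closed-loop characteristic equation: s² + 0.98s + K_p·6 = 0.
So ω_n = √(6K_p) and 2ζω_n = 0.98, giving ζ = 0.98/(2√(6K_p)).
Setting ζ = 0.43: √(6K_p) = 0.98/(2·0.43) = 1.14, so K_p = 1.299/6 = 0.216.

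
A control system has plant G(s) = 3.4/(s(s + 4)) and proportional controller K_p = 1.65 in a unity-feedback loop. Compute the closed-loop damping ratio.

ζ = 0.844

1 + K_p·G(s) = 0 gives s² + 4s + 5.61 = 0.
So ω_n² = 5.61 ⇒ ω_n = 2.369 rad/s, and ζ = 4/(2ω_n) = 0.844.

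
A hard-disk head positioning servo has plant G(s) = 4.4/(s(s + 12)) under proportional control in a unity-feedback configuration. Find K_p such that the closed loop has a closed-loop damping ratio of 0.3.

K_p = 90.9

Closed-loop characteristic equation: s² + 12s + K_p·4.4 = 0.
So ω_n = √(4.4K_p) and 2ζω_n = 12, giving ζ = 12/(2√(4.4K_p)).
Setting ζ = 0.3: √(4.4K_p) = 12/(2·0.3) = 20, so K_p = 400/4.4 = 90.9.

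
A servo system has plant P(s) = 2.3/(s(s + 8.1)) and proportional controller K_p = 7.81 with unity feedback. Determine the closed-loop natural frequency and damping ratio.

ω_n = 4.24 rad/s, ζ = 0.956

With unity feedback the closed-loop characteristic equation is s² + 8.1s + 7.81·2.3 = s² + 8.1s + 17.96 = 0.
Matching s² + 2ζω_n s + ω_n²: ω_n = √17.96 = 4.238 rad/s and 2ζω_n = 8.1, so ζ = 8.1/(2·4.238) = 0.956.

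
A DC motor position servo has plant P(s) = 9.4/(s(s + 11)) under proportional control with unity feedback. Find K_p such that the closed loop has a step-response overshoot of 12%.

K_p = 10.3

From %OS = 100·exp(−πζ/√(1−ζ²)) = 12%, ζ = −ln(0.12)/√(π²+ln²(0.12)) = 0.5594.
Characteristic equation s² + 11s + 9.4K_p = 0 gives ζ = 11/(2√(9.4K_p)).
Setting ζ = 0.5594: √(9.4K_p) = 11/(2·0.5594) = 9.832, so K_p = 96.66/9.4 = 10.3.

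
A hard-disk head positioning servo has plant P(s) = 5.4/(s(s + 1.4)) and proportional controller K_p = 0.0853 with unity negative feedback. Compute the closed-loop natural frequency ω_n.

The closed-loop denominator is s(s+1.4) + 0.0853·5.4 = s² + 1.4s + 0.4606.
So ω_n² = 0.4606 ⇒ ω_n = 0.6787 rad/s, and ζ = 1.4/(2ω_n) = 1.03.

ω_n = 0.679 rad/s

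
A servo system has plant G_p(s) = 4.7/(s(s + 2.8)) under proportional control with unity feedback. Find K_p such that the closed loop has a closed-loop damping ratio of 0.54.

K_p = 1.43

Closed-loop characteristic equation: s² + 2.8s + K_p·4.7 = 0.
So ω_n = √(4.7K_p) and 2ζω_n = 2.8, giving ζ = 2.8/(2√(4.7K_p)).
Setting ζ = 0.54: √(4.7K_p) = 2.8/(2·0.54) = 2.593, so K_p = 6.722/4.7 = 1.43.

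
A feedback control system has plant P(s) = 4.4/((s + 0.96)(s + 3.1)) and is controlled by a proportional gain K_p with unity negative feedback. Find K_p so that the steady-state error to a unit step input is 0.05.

Steady-state error for a unit step on this type-0 loop is 1/(1 + K_p·P(0)).
P(0) = 1.478. Require 1/(1 + K_p·1.478) = 0.05, so 1 + 1.478·K_p = 20.
K_p = (20 − 1)/1.478 = 12.9.

K_p = 12.9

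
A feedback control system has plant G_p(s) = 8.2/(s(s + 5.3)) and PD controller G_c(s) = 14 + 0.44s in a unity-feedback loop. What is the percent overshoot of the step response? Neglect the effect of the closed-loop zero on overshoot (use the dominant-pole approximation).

Forward path: (14 + 0.44s)·8.2/(s(s+5.3)). The closed-loop characteristic equation is s² + (5.3 + 8.2·0.44)s + 8.2·14 = 0.
That is s² + 8.908s + 114.8 = 0, so ω_n = 10.71 rad/s and ζ = 8.908/(2·10.71) = 0.4157.
%OS = 100·exp(−πζ/√(1−ζ²)) = 23.8%.

23.8%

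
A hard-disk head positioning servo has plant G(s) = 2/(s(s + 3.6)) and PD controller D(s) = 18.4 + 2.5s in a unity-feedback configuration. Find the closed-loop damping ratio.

ζ = 0.709

Forward path: (18.4 + 2.5s)·2/(s(s+3.6)). The closed-loop characteristic equation is s² + (3.6 + 2·2.5)s + 2·18.4 = 0.
That is s² + 8.6s + 36.8 = 0, so ω_n = 6.066 rad/s and ζ = 8.6/(2·6.066) = 0.7088.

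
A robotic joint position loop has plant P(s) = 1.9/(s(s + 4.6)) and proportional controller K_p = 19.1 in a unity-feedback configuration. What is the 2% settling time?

T_s ≈ 1.74 s

From 1 + K_pP(s) = 0: s² + 4.6s + 36.29 = 0 ⇒ ω_n = 6.024, ζ = 0.3818.
2% settling time T_s ≈ 4/(ζω_n) = 4/2.3 = 1.74 s.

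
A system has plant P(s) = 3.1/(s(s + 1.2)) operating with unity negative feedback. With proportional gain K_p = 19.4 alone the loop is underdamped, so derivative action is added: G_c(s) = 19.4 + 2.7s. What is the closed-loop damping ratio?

Forward path: (19.4 + 2.7s)·3.1/(s(s+1.2)). The closed-loop characteristic equation is s² + (1.2 + 3.1·2.7)s + 3.1·19.4 = 0.
That is s² + 9.57s + 60.14 = 0, so ω_n = 7.755 rad/s and ζ = 9.57/(2·7.755) = 0.617.

ζ = 0.617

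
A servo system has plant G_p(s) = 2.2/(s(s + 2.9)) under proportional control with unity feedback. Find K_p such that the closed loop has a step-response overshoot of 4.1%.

K_p = 1.88

From %OS = 100·exp(−πζ/√(1−ζ²)) = 4.1%, ζ = −ln(0.041)/√(π²+ln²(0.041)) = 0.713.
Characteristic equation s² + 2.9s + 2.2K_p = 0 gives ζ = 2.9/(2√(2.2K_p)).
Setting ζ = 0.713: √(2.2K_p) = 2.9/(2·0.713) = 2.034, so K_p = 4.136/2.2 = 1.88.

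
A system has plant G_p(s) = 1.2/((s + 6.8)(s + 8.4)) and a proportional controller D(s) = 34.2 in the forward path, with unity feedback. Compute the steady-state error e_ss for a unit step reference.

0.582

The loop is type 0. Static position error constant K_pos = D(0)·G_p(0) = 34.2·0.02101 = 0.7185.
Steady-state error to a unit step: e_ss = 1/(1+K_pos) = 1/1.718 = 0.582.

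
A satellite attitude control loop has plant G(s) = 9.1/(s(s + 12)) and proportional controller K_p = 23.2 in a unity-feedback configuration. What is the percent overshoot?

24.1%

Closed-loop characteristic equation: s² + 12s + 211.1 = 0, so ω_n = 14.53 rad/s and ζ = 12/(2·14.53) = 0.4129.
%OS = 100·exp(−πζ/√(1−ζ²)) = 100·exp(−π·0.4129/√0.8295) = 24.1%.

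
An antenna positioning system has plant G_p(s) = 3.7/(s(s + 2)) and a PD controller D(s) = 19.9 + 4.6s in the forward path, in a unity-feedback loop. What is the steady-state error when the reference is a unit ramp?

The loop has one pole at the origin (type 1). Velocity error constant K_v = lim_{s→0} s·D(s)G_p(s) = 19.9·3.7/2 = 36.81.
Steady-state error to a unit ramp: e_ss = 1/K_v = 0.0272.

0.0272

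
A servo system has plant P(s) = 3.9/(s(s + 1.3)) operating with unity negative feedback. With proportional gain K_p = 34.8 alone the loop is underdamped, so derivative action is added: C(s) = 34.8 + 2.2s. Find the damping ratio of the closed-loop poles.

ζ = 0.424

Forward path: (34.8 + 2.2s)·3.9/(s(s+1.3)). The closed-loop characteristic equation is s² + (1.3 + 3.9·2.2)s + 3.9·34.8 = 0.
That is s² + 9.88s + 135.7 = 0, so ω_n = 11.65 rad/s and ζ = 9.88/(2·11.65) = 0.424.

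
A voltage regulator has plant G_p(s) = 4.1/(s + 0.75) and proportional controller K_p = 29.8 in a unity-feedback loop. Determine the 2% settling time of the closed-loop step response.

Closed-loop transfer function: T(s) = K_p·G_p(s)/(1 + K_p·G_p(s)) = 122.2/(s + 0.75 + 122.2) = 122.2/(s + 122.9).
Time constant τ = 1/122.9 = 0.008135 s, so the 2% settling time is about 4τ = 0.0325 s.

T_s ≈ 0.0325 s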